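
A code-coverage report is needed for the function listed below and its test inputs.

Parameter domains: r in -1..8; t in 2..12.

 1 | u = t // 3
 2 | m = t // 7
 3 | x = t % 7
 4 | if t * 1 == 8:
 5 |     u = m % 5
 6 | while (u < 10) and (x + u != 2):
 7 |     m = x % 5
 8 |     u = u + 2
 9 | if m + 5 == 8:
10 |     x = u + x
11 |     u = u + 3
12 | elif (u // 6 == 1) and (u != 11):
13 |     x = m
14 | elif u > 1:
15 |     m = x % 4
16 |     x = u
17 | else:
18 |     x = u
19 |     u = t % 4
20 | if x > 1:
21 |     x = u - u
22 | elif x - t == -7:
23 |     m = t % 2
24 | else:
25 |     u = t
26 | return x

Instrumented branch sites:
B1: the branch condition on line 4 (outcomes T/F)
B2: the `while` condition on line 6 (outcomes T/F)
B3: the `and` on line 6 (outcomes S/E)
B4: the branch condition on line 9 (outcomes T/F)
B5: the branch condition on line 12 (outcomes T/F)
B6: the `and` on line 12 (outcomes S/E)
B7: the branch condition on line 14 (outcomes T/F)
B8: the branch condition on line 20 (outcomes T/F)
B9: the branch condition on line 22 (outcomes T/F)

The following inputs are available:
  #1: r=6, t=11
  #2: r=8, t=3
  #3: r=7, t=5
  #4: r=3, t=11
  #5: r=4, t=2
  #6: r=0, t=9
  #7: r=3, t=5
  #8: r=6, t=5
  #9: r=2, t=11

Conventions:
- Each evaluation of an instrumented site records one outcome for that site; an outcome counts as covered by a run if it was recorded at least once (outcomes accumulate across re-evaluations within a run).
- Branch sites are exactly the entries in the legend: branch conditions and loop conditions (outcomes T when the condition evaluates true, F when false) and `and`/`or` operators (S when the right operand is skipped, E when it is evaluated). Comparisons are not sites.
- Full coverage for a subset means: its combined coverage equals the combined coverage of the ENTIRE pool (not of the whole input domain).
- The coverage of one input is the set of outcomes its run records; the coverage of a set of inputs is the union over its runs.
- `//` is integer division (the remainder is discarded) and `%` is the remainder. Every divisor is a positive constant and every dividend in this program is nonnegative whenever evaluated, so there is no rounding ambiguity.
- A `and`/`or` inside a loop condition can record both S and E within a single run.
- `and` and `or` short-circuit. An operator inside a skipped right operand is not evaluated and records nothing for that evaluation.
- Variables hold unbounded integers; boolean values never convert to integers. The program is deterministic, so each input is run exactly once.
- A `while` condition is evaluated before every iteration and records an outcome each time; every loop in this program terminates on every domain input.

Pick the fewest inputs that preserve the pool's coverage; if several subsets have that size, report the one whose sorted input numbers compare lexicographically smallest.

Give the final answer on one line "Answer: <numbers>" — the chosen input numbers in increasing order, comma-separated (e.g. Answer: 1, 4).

run #1 (r=6, t=11) runs B1->F, B3->E, B2->T, B3->E, B2->T, B3->E, B2->T, B3->E, B2->T, B3->S, B2->F, B4->F, B6->E, B5->F, ...; records B1=F, B2=T, B2=F, B3=S, B3=E, B4=F, B5=F, B6=E, B7=T, B8=T
run #2 (r=8, t=3) runs B1->F, B3->E, B2->T, B3->E, B2->T, B3->E, B2->T, B3->E, B2->T, B3->E, B2->T, B3->S, B2->F, B4->T, ...; records B1=F, B2=T, B2=F, B3=S, B3=E, B4=T, B8=T
run #3 (r=7, t=5) runs B1->F, B3->E, B2->T, B3->E, B2->T, B3->E, B2->T, B3->E, B2->T, B3->E, B2->T, B3->S, B2->F, B4->F, ...; records B1=F, B2=T, B2=F, B3=S, B3=E, B4=F, B5=F, B6=E, B7=T, B8=T
run #4 (r=3, t=11) runs B1->F, B3->E, B2->T, B3->E, B2->T, B3->E, B2->T, B3->E, B2->T, B3->S, B2->F, B4->F, B6->E, B5->F, ...; records B1=F, B2=T, B2=F, B3=S, B3=E, B4=F, B5=F, B6=E, B7=T, B8=T
run #5 (r=4, t=2) runs B1->F, B3->E, B2->F, B4->F, B6->S, B5->F, B7->F, B8->F, B9->F; records B1=F, B2=F, B3=E, B4=F, B5=F, B6=S, B7=F, B8=F, B9=F
run #6 (r=0, t=9) runs B1->F, B3->E, B2->T, B3->E, B2->T, B3->E, B2->T, B3->E, B2->T, B3->S, B2->F, B4->F, B6->E, B5->F, ...; records B1=F, B2=T, B2=F, B3=S, B3=E, B4=F, B5=F, B6=E, B7=T, B8=T
run #7 (r=3, t=5) runs B1->F, B3->E, B2->T, B3->E, B2->T, B3->E, B2->T, B3->E, B2->T, B3->E, B2->T, B3->S, B2->F, B4->F, ...; records B1=F, B2=T, B2=F, B3=S, B3=E, B4=F, B5=F, B6=E, B7=T, B8=T
run #8 (r=6, t=5) runs B1->F, B3->E, B2->T, B3->E, B2->T, B3->E, B2->T, B3->E, B2->T, B3->E, B2->T, B3->S, B2->F, B4->F, ...; records B1=F, B2=T, B2=F, B3=S, B3=E, B4=F, B5=F, B6=E, B7=T, B8=T
run #9 (r=2, t=11) runs B1->F, B3->E, B2->T, B3->E, B2->T, B3->E, B2->T, B3->E, B2->T, B3->S, B2->F, B4->F, B6->E, B5->F, ...; records B1=F, B2=T, B2=F, B3=S, B3=E, B4=F, B5=F, B6=E, B7=T, B8=T
the full pool covers 15 outcomes: B1=F, B2=T, B2=F, B3=S, B3=E, B4=T, B4=F, B5=F, B6=S, B6=E, B7=T, B7=F, B8=T, B8=F, B9=F
size 1 is not enough: best union over all size-1 subsets is 10/15
size 2 is not enough: best union over all size-2 subsets is 14/15
size 3: inputs {1, 2, 5} cover all 15 outcomes, and no lexicographically smaller subset of this size does

Answer: 1, 2, 5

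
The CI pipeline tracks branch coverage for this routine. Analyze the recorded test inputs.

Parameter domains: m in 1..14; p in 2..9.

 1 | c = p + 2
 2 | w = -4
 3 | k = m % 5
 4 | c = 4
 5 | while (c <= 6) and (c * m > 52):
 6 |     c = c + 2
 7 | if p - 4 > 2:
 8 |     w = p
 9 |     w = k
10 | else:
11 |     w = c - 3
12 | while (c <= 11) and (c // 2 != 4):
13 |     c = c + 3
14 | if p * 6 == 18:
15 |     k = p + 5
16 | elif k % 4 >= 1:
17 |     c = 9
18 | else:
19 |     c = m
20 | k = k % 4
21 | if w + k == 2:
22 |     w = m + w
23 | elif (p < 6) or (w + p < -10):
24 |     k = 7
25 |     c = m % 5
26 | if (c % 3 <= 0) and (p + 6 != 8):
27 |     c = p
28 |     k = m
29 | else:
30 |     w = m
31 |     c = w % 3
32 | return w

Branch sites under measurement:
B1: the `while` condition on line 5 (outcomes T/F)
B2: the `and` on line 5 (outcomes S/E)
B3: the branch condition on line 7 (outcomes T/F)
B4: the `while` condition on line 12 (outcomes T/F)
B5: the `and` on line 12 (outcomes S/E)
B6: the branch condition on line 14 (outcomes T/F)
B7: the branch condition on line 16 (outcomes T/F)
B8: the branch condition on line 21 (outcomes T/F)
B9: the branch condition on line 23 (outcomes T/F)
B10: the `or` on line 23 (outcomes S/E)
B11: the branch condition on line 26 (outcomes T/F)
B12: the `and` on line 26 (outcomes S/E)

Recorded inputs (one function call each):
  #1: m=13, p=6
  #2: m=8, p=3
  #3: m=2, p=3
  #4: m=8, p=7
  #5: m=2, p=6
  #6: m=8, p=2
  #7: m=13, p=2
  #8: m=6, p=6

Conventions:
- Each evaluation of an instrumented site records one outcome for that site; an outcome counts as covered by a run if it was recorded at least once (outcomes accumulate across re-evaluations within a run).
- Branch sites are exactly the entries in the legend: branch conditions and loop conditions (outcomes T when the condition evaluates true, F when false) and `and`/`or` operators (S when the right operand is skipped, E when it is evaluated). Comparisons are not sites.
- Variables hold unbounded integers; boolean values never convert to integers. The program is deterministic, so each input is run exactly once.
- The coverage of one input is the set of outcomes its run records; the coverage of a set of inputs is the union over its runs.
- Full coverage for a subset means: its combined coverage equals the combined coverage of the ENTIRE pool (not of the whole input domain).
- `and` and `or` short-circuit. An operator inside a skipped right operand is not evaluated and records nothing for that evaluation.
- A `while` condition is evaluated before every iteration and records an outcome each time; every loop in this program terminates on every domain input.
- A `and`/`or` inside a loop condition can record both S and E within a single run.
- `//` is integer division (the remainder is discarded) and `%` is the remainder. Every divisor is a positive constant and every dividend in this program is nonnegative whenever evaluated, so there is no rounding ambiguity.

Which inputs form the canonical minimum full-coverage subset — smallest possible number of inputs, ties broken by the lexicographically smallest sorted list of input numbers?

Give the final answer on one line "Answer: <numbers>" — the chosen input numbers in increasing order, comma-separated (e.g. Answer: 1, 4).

run #1 (m=13, p=6) runs B2->E, B1->F, B3->F, B5->E, B4->T, B5->E, B4->T, B5->E, B4->T, B5->S, B4->F, B6->F, B7->T, B8->F, ...; records B1=F, B2=E, B3=F, B4=T, B4=F, B5=S, B5=E, B6=F, B7=T, B8=F, B9=F, B10=E, B11=T, B12=E
run #2 (m=8, p=3) runs B2->E, B1->F, B3->F, B5->E, B4->T, B5->E, B4->T, B5->E, B4->T, B5->S, B4->F, B6->T, B8->F, B10->S, ...; records B1=F, B2=E, B3=F, B4=T, B4=F, B5=S, B5=E, B6=T, B8=F, B9=T, B10=S, B11=T, B12=E
run #3 (m=2, p=3) runs B2->E, B1->F, B3->F, B5->E, B4->T, B5->E, B4->T, B5->E, B4->T, B5->S, B4->F, B6->T, B8->F, B10->S, ...; records B1=F, B2=E, B3=F, B4=T, B4=F, B5=S, B5=E, B6=T, B8=F, B9=T, B10=S, B11=F, B12=S
run #4 (m=8, p=7) runs B2->E, B1->F, B3->T, B5->E, B4->T, B5->E, B4->T, B5->E, B4->T, B5->S, B4->F, B6->F, B7->T, B8->F, ...; records B1=F, B2=E, B3=T, B4=T, B4=F, B5=S, B5=E, B6=F, B7=T, B8=F, B9=F, B10=E, B11=T, B12=E
run #5 (m=2, p=6) runs B2->E, B1->F, B3->F, B5->E, B4->T, B5->E, B4->T, B5->E, B4->T, B5->S, B4->F, B6->F, B7->T, B8->F, ...; records B1=F, B2=E, B3=F, B4=T, B4=F, B5=S, B5=E, B6=F, B7=T, B8=F, B9=F, B10=E, B11=T, B12=E
run #6 (m=8, p=2) runs B2->E, B1->F, B3->F, B5->E, B4->T, B5->E, B4->T, B5->E, B4->T, B5->S, B4->F, B6->F, B7->T, B8->F, ...; records B1=F, B2=E, B3=F, B4=T, B4=F, B5=S, B5=E, B6=F, B7=T, B8=F, B9=T, B10=S, B11=F, B12=E
run #7 (m=13, p=2) runs B2->E, B1->F, B3->F, B5->E, B4->T, B5->E, B4->T, B5->E, B4->T, B5->S, B4->F, B6->F, B7->T, B8->F, ...; records B1=F, B2=E, B3=F, B4=T, B4=F, B5=S, B5=E, B6=F, B7=T, B8=F, B9=T, B10=S, B11=F, B12=E
run #8 (m=6, p=6) runs B2->E, B1->F, B3->F, B5->E, B4->T, B5->E, B4->T, B5->E, B4->T, B5->S, B4->F, B6->F, B7->T, B8->T, ...; records B1=F, B2=E, B3=F, B4=T, B4=F, B5=S, B5=E, B6=F, B7=T, B8=T, B11=T, B12=E
the full pool covers 21 outcomes: B1=F, B2=E, B3=T, B3=F, B4=T, B4=F, B5=S, B5=E, B6=T, B6=F, B7=T, B8=T, B8=F, B9=T, B9=F, B10=S, B10=E, B11=T, B11=F, B12=S, B12=E
checked all size-1 subsets: none covers 21 outcomes (max 14/21)
checked all size-2 subsets: none covers 21 outcomes (max 20/21)
the canonical winner is {3, 4, 8}: size 3, full 21-outcome coverage, earliest index list among size-3 covers

Answer: 3, 4, 8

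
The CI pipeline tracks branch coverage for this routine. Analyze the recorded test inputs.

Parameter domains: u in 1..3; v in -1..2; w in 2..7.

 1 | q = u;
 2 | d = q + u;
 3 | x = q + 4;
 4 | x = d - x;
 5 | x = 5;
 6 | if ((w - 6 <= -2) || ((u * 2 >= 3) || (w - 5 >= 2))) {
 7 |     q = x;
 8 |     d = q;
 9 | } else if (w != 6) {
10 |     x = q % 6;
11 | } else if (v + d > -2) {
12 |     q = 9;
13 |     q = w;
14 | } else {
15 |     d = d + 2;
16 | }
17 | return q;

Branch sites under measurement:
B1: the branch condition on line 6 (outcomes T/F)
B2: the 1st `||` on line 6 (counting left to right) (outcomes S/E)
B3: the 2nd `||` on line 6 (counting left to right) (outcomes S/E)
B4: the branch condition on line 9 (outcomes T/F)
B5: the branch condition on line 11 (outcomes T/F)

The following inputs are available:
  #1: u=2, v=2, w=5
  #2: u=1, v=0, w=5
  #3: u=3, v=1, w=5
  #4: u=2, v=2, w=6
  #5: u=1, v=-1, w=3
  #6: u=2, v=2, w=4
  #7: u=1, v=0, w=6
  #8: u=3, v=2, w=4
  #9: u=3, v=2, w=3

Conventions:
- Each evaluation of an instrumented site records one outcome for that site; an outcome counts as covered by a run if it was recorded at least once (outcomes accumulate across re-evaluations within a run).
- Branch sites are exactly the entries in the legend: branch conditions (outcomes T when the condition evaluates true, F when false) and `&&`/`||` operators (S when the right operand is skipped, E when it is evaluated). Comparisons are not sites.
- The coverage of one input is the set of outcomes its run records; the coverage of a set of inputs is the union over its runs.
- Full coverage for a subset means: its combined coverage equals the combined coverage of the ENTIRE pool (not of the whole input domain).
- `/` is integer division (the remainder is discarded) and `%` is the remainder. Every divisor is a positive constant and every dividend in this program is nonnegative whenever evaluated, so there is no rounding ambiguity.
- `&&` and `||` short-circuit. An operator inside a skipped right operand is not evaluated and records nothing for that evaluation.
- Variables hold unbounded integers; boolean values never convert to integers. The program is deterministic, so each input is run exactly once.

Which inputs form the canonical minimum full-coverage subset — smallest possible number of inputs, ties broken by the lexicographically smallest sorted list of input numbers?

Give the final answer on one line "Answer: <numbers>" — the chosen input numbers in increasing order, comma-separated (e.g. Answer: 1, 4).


input #1 (u=2, v=2, w=5): events B2->E, B3->S, B1->T; covers B1=T, B2=E, B3=S
input #2 (u=1, v=0, w=5): events B2->E, B3->E, B1->F, B4->T; covers B1=F, B2=E, B3=E, B4=T
input #3 (u=3, v=1, w=5): events B2->E, B3->S, B1->T; covers B1=T, B2=E, B3=S
input #4 (u=2, v=2, w=6): events B2->E, B3->S, B1->T; covers B1=T, B2=E, B3=S
input #5 (u=1, v=-1, w=3): events B2->S, B1->T; covers B1=T, B2=S
input #6 (u=2, v=2, w=4): events B2->S, B1->T; covers B1=T, B2=S
input #7 (u=1, v=0, w=6): events B2->E, B3->E, B1->F, B4->F, B5->T; covers B1=F, B2=E, B3=E, B4=F, B5=T
input #8 (u=3, v=2, w=4): events B2->S, B1->T; covers B1=T, B2=S
input #9 (u=3, v=2, w=3): events B2->S, B1->T; covers B1=T, B2=S
pool-wide coverage (9 outcomes): B1=T, B1=F, B2=S, B2=E, B3=S, B3=E, B4=T, B4=F, B5=T
no size-1 subset reaches all 9 outcomes (best union: 5/9)
no size-2 subset reaches all 9 outcomes (best union: 7/9)
no size-3 subset reaches all 9 outcomes (best union: 8/9)
the canonical winner is {1, 2, 5, 7}: size 4, full 9-outcome coverage, earliest index list among size-4 covers
Answer: 1, 2, 5, 7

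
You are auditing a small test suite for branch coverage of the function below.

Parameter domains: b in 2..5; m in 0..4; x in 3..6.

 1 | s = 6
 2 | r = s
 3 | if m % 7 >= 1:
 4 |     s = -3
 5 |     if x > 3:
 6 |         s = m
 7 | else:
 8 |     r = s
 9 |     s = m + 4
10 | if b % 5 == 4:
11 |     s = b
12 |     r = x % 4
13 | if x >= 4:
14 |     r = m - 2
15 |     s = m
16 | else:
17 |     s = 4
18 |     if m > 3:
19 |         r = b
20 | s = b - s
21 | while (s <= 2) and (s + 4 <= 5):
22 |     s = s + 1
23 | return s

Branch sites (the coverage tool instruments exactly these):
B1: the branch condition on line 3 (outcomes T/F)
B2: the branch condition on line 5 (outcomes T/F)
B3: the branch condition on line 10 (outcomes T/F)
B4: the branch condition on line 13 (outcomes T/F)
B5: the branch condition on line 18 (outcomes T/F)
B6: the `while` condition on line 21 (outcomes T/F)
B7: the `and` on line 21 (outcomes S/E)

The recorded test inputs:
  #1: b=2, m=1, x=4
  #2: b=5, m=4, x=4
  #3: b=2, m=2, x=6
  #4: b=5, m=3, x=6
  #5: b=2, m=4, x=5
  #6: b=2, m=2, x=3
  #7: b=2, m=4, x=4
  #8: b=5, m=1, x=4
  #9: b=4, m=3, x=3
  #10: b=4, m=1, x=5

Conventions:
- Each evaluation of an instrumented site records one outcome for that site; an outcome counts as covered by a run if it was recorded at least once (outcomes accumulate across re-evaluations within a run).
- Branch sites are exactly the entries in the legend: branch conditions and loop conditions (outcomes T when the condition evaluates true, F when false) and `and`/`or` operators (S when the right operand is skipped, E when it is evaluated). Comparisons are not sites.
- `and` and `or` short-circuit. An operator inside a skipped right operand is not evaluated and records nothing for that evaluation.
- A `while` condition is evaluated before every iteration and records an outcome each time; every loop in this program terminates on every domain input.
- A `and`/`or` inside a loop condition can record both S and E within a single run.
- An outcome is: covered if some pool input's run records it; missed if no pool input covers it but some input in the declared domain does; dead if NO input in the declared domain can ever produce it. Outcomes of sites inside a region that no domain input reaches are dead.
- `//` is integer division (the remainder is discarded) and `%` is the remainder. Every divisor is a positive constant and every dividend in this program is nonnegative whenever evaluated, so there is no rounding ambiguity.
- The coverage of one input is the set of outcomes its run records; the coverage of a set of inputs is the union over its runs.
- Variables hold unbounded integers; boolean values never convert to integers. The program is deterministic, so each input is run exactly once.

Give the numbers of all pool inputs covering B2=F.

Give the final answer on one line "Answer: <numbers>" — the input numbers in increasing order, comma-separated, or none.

input #1 (b=2, m=1, x=4): does not produce B2=F
input #2 (b=5, m=4, x=4): does not produce B2=F
input #3 (b=2, m=2, x=6): does not produce B2=F
input #4 (b=5, m=3, x=6): does not produce B2=F
input #5 (b=2, m=4, x=5): does not produce B2=F
input #6 (b=2, m=2, x=3): produces B2=F
input #7 (b=2, m=4, x=4): does not produce B2=F
input #8 (b=5, m=1, x=4): does not produce B2=F
input #9 (b=4, m=3, x=3): produces B2=F
input #10 (b=4, m=1, x=5): does not produce B2=F

Answer: 6, 9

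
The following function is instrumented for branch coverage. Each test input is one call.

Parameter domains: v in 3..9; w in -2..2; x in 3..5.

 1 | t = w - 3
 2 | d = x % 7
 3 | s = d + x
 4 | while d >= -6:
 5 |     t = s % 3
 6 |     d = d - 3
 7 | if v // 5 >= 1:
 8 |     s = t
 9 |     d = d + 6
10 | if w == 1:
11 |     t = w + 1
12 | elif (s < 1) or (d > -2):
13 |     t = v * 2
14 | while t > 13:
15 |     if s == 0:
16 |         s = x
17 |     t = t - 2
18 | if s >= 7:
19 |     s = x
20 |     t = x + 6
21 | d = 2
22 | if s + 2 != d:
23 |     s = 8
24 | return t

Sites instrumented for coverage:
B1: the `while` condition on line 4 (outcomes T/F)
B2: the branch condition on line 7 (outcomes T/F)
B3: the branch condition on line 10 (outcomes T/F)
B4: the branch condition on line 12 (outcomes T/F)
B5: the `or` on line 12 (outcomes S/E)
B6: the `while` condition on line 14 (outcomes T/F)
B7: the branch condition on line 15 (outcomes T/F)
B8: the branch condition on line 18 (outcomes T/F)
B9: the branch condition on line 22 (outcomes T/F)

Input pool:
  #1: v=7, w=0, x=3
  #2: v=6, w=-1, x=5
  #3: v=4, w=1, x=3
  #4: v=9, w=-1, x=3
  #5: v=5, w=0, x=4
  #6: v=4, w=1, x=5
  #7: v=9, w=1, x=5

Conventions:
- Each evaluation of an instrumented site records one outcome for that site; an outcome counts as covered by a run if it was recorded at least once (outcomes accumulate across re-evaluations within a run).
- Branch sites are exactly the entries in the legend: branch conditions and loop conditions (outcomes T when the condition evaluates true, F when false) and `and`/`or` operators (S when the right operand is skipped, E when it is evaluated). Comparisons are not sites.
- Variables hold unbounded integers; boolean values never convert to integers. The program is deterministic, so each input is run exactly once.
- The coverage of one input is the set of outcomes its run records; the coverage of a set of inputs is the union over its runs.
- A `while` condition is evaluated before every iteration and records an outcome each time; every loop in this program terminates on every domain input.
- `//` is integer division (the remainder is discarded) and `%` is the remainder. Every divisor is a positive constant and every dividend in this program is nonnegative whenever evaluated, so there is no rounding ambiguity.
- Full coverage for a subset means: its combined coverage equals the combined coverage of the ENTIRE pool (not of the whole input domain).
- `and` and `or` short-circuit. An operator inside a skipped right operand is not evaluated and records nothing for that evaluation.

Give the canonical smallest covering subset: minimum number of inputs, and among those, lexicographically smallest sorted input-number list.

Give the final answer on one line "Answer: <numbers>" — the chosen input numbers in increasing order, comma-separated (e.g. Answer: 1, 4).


run #1 (v=7, w=0, x=3) runs B1->T, B1->T, B1->T, B1->T, B1->F, B2->T, B3->F, B5->S, B4->T, B6->T, B7->T, B6->F, B8->F, B9->T; records B1=T, B1=F, B2=T, B3=F, B4=T, B5=S, B6=T, B6=F, B7=T, B8=F, B9=T
run #2 (v=6, w=-1, x=5) runs B1->T, B1->T, B1->T, B1->T, B1->F, B2->T, B3->F, B5->E, B4->T, B6->F, B8->F, B9->T; records B1=T, B1=F, B2=T, B3=F, B4=T, B5=E, B6=F, B8=F, B9=T
run #3 (v=4, w=1, x=3) runs B1->T, B1->T, B1->T, B1->T, B1->F, B2->F, B3->T, B6->F, B8->F, B9->T; records B1=T, B1=F, B2=F, B3=T, B6=F, B8=F, B9=T
run #4 (v=9, w=-1, x=3) runs B1->T, B1->T, B1->T, B1->T, B1->F, B2->T, B3->F, B5->S, B4->T, B6->T, B7->T, B6->T, B7->F, B6->T, ...; records B1=T, B1=F, B2=T, B3=F, B4=T, B5=S, B6=T, B6=F, B7=T, B7=F, B8=F, B9=T
run #5 (v=5, w=0, x=4) runs B1->T, B1->T, B1->T, B1->T, B1->F, B2->T, B3->F, B5->E, B4->F, B6->F, B8->F, B9->T; records B1=T, B1=F, B2=T, B3=F, B4=F, B5=E, B6=F, B8=F, B9=T
run #6 (v=4, w=1, x=5) runs B1->T, B1->T, B1->T, B1->T, B1->F, B2->F, B3->T, B6->F, B8->T, B9->T; records B1=T, B1=F, B2=F, B3=T, B6=F, B8=T, B9=T
run #7 (v=9, w=1, x=5) runs B1->T, B1->T, B1->T, B1->T, B1->F, B2->T, B3->T, B6->F, B8->F, B9->T; records B1=T, B1=F, B2=T, B3=T, B6=F, B8=F, B9=T
pool-wide coverage (17 outcomes): B1=T, B1=F, B2=T, B2=F, B3=T, B3=F, B4=T, B4=F, B5=S, B5=E, B6=T, B6=F, B7=T, B7=F, B8=T, B8=F, B9=T
size 1 is not enough: best union over all size-1 subsets is 12/17
size 2 is not enough: best union over all size-2 subsets is 15/17
size 3: inputs {4, 5, 6} cover all 17 outcomes, and no lexicographically smaller subset of this size does
Answer: 4, 5, 6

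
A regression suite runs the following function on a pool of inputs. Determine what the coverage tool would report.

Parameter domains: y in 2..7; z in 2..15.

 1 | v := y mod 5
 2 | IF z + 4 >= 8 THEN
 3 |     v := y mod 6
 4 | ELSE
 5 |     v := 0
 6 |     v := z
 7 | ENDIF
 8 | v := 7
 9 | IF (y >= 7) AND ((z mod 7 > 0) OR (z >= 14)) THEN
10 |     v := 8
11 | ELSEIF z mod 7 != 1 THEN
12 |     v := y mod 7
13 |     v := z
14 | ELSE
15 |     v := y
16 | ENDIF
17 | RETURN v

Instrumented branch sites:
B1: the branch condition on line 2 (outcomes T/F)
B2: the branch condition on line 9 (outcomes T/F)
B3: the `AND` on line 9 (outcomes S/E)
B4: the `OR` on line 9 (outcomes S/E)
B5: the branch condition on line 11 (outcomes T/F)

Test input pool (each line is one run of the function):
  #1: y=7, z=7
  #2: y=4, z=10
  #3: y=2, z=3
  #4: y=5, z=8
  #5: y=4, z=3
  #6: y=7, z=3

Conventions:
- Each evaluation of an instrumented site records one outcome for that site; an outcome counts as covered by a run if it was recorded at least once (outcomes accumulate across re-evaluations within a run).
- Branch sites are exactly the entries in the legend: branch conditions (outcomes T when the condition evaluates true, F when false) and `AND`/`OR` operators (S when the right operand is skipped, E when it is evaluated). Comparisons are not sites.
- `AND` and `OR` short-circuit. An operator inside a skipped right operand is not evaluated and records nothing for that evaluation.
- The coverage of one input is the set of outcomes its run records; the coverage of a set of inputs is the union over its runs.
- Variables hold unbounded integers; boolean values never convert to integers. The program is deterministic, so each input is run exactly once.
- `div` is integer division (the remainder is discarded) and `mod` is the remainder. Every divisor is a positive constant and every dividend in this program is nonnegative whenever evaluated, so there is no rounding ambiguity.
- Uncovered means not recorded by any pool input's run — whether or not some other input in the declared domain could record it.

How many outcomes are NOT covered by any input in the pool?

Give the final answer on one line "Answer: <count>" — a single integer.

input #1 (y=7, z=7): events B1->T, B3->E, B4->E, B2->F, B5->T; covers B1=T, B2=F, B3=E, B4=E, B5=T
input #2 (y=4, z=10): events B1->T, B3->S, B2->F, B5->T; covers B1=T, B2=F, B3=S, B5=T
input #3 (y=2, z=3): events B1->F, B3->S, B2->F, B5->T; covers B1=F, B2=F, B3=S, B5=T
input #4 (y=5, z=8): events B1->T, B3->S, B2->F, B5->F; covers B1=T, B2=F, B3=S, B5=F
input #5 (y=4, z=3): events B1->F, B3->S, B2->F, B5->T; covers B1=F, B2=F, B3=S, B5=T
input #6 (y=7, z=3): events B1->F, B3->E, B4->S, B2->T; covers B1=F, B2=T, B3=E, B4=S
union over the pool: B1=T, B1=F, B2=T, B2=F, B3=S, B3=E, B4=S, B4=E, B5=T, B5=F
uncovered (0 of 10): none

Answer: 0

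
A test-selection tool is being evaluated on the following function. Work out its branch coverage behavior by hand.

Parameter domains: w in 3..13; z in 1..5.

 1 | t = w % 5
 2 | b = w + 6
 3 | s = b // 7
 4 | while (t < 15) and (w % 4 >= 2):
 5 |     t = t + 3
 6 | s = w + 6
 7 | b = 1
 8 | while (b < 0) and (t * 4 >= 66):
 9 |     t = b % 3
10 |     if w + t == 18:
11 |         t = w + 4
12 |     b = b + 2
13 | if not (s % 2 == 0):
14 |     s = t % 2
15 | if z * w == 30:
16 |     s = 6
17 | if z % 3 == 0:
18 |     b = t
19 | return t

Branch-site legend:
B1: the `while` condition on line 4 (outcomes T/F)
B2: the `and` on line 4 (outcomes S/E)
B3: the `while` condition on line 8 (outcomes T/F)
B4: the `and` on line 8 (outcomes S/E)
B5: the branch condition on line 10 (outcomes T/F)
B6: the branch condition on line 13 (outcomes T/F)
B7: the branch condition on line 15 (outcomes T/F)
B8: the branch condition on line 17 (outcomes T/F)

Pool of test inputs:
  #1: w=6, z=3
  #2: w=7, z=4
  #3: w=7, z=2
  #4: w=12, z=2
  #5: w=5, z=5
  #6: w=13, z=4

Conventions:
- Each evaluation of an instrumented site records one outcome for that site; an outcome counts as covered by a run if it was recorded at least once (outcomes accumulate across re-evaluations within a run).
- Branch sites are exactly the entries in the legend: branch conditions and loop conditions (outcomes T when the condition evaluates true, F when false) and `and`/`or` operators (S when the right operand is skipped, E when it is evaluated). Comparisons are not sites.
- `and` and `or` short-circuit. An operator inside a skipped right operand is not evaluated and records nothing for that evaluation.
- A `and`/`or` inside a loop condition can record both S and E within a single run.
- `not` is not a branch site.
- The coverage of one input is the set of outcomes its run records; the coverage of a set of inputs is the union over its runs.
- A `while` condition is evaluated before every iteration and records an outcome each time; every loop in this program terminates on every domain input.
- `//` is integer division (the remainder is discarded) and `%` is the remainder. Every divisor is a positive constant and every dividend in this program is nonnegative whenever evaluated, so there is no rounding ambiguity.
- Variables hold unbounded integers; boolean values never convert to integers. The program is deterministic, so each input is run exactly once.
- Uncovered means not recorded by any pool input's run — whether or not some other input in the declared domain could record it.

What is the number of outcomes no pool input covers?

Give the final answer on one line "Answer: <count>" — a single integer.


test 1 (w=6, z=3) fires B2->E, B1->T, B2->E, B1->T, B2->E, B1->T, B2->E, B1->T, B2->E, B1->T, B2->S, B1->F, B4->S, B3->F, ...; hits B1=T, B1=F, B2=S, B2=E, B3=F, B4=S, B6=F, B7=F, B8=T
test 2 (w=7, z=4) fires B2->E, B1->T, B2->E, B1->T, B2->E, B1->T, B2->E, B1->T, B2->E, B1->T, B2->S, B1->F, B4->S, B3->F, ...; hits B1=T, B1=F, B2=S, B2=E, B3=F, B4=S, B6=T, B7=F, B8=F
test 3 (w=7, z=2) fires B2->E, B1->T, B2->E, B1->T, B2->E, B1->T, B2->E, B1->T, B2->E, B1->T, B2->S, B1->F, B4->S, B3->F, ...; hits B1=T, B1=F, B2=S, B2=E, B3=F, B4=S, B6=T, B7=F, B8=F
test 4 (w=12, z=2) fires B2->E, B1->F, B4->S, B3->F, B6->F, B7->F, B8->F; hits B1=F, B2=E, B3=F, B4=S, B6=F, B7=F, B8=F
test 5 (w=5, z=5) fires B2->E, B1->F, B4->S, B3->F, B6->T, B7->F, B8->F; hits B1=F, B2=E, B3=F, B4=S, B6=T, B7=F, B8=F
test 6 (w=13, z=4) fires B2->E, B1->F, B4->S, B3->F, B6->T, B7->F, B8->F; hits B1=F, B2=E, B3=F, B4=S, B6=T, B7=F, B8=F
union over the pool: B1=T, B1=F, B2=S, B2=E, B3=F, B4=S, B6=T, B6=F, B7=F, B8=T, B8=F
uncovered (5 of 16): B3=T, B4=E, B5=T, B5=F, B7=T
Answer: 5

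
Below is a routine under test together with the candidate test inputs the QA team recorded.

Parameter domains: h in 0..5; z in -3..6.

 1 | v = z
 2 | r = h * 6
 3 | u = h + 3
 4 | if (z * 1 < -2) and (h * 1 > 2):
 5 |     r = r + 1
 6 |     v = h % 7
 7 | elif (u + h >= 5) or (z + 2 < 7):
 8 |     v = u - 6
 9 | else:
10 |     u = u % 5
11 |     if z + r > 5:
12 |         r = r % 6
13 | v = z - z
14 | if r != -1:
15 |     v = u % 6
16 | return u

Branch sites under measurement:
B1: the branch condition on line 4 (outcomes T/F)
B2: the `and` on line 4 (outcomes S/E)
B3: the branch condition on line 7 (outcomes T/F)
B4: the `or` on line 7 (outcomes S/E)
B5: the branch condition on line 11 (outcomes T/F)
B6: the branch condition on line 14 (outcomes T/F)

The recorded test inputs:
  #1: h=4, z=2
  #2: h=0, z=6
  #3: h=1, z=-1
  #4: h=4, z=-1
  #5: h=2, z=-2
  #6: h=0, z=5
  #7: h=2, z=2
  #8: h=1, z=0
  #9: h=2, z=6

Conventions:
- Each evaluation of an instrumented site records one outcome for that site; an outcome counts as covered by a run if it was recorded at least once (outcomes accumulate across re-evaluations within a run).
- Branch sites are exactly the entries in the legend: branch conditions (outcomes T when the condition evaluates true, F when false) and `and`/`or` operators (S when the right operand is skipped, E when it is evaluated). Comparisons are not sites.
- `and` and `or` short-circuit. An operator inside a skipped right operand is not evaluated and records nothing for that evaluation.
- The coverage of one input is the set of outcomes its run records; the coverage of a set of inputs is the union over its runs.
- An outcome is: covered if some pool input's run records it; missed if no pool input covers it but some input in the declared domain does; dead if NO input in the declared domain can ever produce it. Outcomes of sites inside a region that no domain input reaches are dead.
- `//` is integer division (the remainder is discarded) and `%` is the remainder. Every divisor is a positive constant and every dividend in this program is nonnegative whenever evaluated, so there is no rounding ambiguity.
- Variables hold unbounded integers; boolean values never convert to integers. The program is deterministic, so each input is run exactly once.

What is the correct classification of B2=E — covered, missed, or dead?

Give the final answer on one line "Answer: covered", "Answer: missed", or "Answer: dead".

no pool input records B2=E
but domain input (h=0, z=-3) does record it -> reachable, so missed

Answer: missed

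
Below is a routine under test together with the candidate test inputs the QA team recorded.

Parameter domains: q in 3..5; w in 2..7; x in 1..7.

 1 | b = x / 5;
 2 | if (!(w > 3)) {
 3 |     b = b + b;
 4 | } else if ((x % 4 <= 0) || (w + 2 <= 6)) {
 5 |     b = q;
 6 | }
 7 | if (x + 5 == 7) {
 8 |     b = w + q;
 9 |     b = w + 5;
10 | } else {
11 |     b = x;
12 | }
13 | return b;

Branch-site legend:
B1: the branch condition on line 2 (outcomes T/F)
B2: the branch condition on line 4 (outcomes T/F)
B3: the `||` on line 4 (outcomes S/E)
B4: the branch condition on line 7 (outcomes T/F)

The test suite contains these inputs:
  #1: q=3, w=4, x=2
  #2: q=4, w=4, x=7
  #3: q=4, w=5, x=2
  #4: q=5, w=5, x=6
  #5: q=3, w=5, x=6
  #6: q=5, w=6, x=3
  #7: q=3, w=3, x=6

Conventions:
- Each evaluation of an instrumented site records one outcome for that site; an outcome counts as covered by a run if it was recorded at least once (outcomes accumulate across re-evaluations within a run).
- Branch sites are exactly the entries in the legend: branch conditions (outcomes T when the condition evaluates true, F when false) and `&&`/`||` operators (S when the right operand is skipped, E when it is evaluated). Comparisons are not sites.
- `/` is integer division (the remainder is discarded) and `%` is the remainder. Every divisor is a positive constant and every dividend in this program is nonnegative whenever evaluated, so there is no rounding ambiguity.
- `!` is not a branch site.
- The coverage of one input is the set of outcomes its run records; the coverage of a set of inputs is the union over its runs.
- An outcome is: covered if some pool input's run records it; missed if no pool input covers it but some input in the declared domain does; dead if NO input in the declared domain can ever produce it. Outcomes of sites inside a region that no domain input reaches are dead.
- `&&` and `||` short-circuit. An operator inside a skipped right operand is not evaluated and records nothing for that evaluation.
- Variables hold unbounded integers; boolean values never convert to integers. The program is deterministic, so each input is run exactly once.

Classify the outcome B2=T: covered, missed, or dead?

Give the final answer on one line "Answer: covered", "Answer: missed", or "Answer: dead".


B2=T is recorded by pool input(s) 1, 2 -> covered
Answer: covered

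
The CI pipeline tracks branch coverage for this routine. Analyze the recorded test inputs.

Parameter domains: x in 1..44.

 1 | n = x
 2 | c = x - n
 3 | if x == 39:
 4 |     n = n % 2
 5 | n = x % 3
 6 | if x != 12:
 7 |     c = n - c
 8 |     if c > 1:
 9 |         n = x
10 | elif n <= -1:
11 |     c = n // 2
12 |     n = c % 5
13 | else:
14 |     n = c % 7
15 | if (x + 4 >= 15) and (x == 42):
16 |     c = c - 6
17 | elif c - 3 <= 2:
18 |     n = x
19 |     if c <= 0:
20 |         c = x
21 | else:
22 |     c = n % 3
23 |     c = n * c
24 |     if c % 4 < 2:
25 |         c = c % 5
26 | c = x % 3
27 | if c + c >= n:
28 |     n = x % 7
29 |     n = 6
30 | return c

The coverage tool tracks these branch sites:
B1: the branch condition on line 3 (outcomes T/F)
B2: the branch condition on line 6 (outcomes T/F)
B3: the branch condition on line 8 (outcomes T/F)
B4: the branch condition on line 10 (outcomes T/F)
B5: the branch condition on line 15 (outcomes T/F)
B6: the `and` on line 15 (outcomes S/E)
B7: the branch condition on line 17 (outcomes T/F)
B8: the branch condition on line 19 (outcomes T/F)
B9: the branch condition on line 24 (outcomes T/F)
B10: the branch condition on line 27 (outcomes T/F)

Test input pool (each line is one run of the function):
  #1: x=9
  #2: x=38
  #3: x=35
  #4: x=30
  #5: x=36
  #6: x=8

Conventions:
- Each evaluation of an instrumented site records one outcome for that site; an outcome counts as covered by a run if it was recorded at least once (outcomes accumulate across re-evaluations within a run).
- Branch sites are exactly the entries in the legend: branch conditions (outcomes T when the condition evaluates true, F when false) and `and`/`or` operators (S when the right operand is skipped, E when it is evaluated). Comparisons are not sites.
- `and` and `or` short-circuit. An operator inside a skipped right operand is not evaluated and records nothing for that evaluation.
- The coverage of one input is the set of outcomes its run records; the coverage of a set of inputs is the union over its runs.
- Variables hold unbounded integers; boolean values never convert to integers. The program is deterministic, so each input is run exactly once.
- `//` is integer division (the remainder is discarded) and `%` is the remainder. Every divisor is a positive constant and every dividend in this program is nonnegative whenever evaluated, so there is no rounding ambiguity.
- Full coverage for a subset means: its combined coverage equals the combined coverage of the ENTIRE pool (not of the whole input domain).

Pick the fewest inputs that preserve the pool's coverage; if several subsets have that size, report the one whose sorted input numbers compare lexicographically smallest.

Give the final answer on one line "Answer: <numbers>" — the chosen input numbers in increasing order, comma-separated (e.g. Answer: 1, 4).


input #1, x=9: events B1->F, B2->T, B3->F, B6->S, B5->F, B7->T, B8->T, B10->F; outcomes B1=F, B2=T, B3=F, B5=F, B6=S, B7=T, B8=T, B10=F
input #2, x=38: events B1->F, B2->T, B3->T, B6->E, B5->F, B7->T, B8->F, B10->F; outcomes B1=F, B2=T, B3=T, B5=F, B6=E, B7=T, B8=F, B10=F
input #3, x=35: events B1->F, B2->T, B3->T, B6->E, B5->F, B7->T, B8->F, B10->F; outcomes B1=F, B2=T, B3=T, B5=F, B6=E, B7=T, B8=F, B10=F
input #4, x=30: events B1->F, B2->T, B3->F, B6->E, B5->F, B7->T, B8->T, B10->F; outcomes B1=F, B2=T, B3=F, B5=F, B6=E, B7=T, B8=T, B10=F
input #5, x=36: events B1->F, B2->T, B3->F, B6->E, B5->F, B7->T, B8->T, B10->F; outcomes B1=F, B2=T, B3=F, B5=F, B6=E, B7=T, B8=T, B10=F
input #6, x=8: events B1->F, B2->T, B3->T, B6->S, B5->F, B7->T, B8->F, B10->F; outcomes B1=F, B2=T, B3=T, B5=F, B6=S, B7=T, B8=F, B10=F
together the pool reaches 11 outcomes: B1=F, B2=T, B3=T, B3=F, B5=F, B6=S, B6=E, B7=T, B8=T, B8=F, B10=F
size 1 is not enough: best union over all size-1 subsets is 8/11
at size 2, {1, 2} reaches all 11 outcomes; every lexicographically earlier size-2 subset fails
Answer: 1, 2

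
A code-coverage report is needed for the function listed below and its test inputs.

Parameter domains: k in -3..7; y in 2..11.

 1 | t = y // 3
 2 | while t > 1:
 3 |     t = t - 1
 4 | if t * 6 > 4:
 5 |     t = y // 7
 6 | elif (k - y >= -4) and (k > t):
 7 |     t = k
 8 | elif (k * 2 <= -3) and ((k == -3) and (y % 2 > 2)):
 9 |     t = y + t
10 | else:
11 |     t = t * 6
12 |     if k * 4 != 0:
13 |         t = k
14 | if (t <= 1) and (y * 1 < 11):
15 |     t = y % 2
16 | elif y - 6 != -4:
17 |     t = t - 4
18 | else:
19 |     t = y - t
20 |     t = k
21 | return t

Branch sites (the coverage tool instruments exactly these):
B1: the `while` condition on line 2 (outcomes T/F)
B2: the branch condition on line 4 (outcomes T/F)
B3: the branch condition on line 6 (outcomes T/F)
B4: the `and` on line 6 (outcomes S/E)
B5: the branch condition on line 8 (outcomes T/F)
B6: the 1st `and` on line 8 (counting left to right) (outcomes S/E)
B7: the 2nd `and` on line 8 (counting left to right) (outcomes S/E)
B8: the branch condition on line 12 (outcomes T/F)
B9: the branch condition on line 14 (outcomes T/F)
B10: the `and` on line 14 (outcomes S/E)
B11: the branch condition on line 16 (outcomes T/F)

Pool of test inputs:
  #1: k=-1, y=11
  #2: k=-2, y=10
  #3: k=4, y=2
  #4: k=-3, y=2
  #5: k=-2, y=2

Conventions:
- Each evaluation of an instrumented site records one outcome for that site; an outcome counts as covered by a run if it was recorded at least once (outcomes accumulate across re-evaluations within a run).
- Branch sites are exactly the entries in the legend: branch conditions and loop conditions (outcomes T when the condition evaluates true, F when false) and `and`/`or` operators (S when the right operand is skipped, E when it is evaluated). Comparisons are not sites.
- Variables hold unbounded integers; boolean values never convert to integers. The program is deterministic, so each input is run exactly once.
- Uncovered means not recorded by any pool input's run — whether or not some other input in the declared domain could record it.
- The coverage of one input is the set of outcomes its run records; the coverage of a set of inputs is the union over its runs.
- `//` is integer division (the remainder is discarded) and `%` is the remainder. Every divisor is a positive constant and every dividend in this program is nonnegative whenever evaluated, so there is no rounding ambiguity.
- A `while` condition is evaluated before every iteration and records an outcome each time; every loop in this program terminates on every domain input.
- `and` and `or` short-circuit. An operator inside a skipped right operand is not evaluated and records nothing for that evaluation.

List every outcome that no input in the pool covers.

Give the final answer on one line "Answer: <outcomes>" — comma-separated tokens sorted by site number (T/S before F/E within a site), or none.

#1 (k=-1, y=11) -> B1->T, B1->T, B1->F, B2->T, B10->E, B9->F, B11->T; covered: B1=T, B1=F, B2=T, B9=F, B10=E, B11=T
#2 (k=-2, y=10) -> B1->T, B1->T, B1->F, B2->T, B10->E, B9->T; covered: B1=T, B1=F, B2=T, B9=T, B10=E
#3 (k=4, y=2) -> B1->F, B2->F, B4->E, B3->T, B10->S, B9->F, B11->F; covered: B1=F, B2=F, B3=T, B4=E, B9=F, B10=S, B11=F
#4 (k=-3, y=2) -> B1->F, B2->F, B4->S, B3->F, B6->E, B7->E, B5->F, B8->T, B10->E, B9->T; covered: B1=F, B2=F, B3=F, B4=S, B5=F, B6=E, B7=E, B8=T, B9=T, B10=E
#5 (k=-2, y=2) -> B1->F, B2->F, B4->E, B3->F, B6->E, B7->S, B5->F, B8->T, B10->E, B9->T; covered: B1=F, B2=F, B3=F, B4=E, B5=F, B6=E, B7=S, B8=T, B9=T, B10=E
union over the pool: B1=T, B1=F, B2=T, B2=F, B3=T, B3=F, B4=S, B4=E, B5=F, B6=E, B7=S, B7=E, B8=T, B9=T, B9=F, B10=S, B10=E, B11=T, B11=F
uncovered (3 of 22): B5=T, B6=S, B8=F

Answer: B5=T, B6=S, B8=F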